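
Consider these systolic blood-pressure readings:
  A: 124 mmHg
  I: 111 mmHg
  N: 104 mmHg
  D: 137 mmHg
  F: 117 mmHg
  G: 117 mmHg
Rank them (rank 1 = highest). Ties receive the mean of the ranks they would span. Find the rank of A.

2

Sorted (descending): 137, 124, 117, 117, 111, 104
The 2 values of 117 occupy positions 3–4 → average rank (3+4)/2 = 3.5.
A has value 124 mmHg → rank 2.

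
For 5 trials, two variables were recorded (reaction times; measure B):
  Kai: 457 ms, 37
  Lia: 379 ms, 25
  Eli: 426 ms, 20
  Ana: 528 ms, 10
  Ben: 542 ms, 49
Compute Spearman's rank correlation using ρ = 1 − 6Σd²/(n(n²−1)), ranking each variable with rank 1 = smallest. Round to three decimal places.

0.300

Ranks of variable 1: 3, 1, 2, 4, 5
Ranks of variable 2: 4, 3, 2, 1, 5
d = r₁ − r₂: -1, -2, 0, 3, 0
d²: 1, 4, 0, 9, 0; Σd² = 14
ρ = 1 − 6·14/(5·24) = 1 − 84/120 = 0.300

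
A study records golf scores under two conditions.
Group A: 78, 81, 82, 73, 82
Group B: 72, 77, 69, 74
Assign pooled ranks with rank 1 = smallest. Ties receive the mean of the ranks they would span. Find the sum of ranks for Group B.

Sorted (ascending): 69, 72, 73, 74, 77, 78, 81, 82, 82
The 2 values of 82 occupy positions 8–9 → average rank (8+9)/2 = 8.5.
Group B values → pooled ranks: 72→2, 77→5, 69→1, 74→4
Rank sum = 2 + 5 + 1 + 4 = 12

12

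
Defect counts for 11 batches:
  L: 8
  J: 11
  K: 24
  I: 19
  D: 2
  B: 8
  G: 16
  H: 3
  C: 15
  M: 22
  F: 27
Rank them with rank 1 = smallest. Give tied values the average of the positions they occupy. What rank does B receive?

3.5

Sorted (ascending): 2, 3, 8, 8, 11, 15, 16, 19, 22, 24, 27
The 2 values of 8 occupy positions 3–4 → average rank (3+4)/2 = 3.5.
B has value 8 → rank 3.5.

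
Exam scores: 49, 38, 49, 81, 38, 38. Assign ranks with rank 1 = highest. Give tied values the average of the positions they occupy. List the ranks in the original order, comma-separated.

2.5, 5, 2.5, 1, 5, 5

Sorted (descending): 81, 49, 49, 38, 38, 38
The 2 values of 49 occupy positions 2–3 → average rank (2+3)/2 = 2.5.
The 3 values of 38 occupy positions 4–6 → average rank 5.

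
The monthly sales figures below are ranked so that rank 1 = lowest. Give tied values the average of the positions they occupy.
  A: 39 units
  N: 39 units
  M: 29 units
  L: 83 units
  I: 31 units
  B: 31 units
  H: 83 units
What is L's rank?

Sorted (ascending): 29, 31, 31, 39, 39, 83, 83
The 2 values of 31 occupy positions 2–3 → average rank (2+3)/2 = 2.5.
The 2 values of 39 occupy positions 4–5 → average rank (4+5)/2 = 4.5.
The 2 values of 83 occupy positions 6–7 → average rank (6+7)/2 = 6.5.
L has value 83 units → rank 6.5.

6.5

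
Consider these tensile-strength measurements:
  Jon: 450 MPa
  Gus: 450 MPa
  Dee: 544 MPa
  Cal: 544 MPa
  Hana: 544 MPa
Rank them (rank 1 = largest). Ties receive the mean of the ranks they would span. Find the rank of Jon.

4.5

Sorted (descending): 544, 544, 544, 450, 450
The 3 values of 544 occupy positions 1–3 → average rank 2.
The 2 values of 450 occupy positions 4–5 → average rank (4+5)/2 = 4.5.
Jon has value 450 MPa → rank 4.5.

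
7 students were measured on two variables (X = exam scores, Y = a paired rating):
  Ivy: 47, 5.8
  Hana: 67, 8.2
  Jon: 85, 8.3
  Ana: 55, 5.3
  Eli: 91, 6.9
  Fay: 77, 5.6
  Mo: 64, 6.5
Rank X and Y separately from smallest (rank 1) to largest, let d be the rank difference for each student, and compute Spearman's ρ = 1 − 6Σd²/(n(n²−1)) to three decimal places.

Ranks of variable 1: 1, 4, 6, 2, 7, 5, 3
Ranks of variable 2: 3, 6, 7, 1, 5, 2, 4
d = r₁ − r₂: -2, -2, -1, 1, 2, 3, -1
d²: 4, 4, 1, 1, 4, 9, 1; Σd² = 24
ρ = 1 − 6·24/(7·48) = 1 − 144/336 = 0.571

0.571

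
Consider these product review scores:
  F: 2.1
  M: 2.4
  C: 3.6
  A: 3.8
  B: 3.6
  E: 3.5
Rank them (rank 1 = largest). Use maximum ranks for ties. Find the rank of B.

3

Sorted (descending): 3.8, 3.6, 3.6, 3.5, 2.4, 2.1
The 2 values of 3.6 occupy positions 2–3 → each gets rank 3.
B has value 3.6 → rank 3.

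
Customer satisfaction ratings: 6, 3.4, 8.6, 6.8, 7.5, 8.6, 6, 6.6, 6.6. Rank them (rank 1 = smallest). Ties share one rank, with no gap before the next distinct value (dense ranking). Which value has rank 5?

7.5

Sorted (ascending): 3.4, 6, 6, 6.6, 6.6, 6.8, 7.5, 8.6, 8.6
The 2 values of 6 share dense rank 2.
The 2 values of 6.6 share dense rank 3.
The 2 values of 8.6 share dense rank 6.
Remaining distinct values take the next consecutive integers.
Rank 5 → value 7.5.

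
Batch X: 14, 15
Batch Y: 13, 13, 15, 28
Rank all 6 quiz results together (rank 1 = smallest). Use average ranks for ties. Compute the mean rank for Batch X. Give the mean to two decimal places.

3.75

Sorted (ascending): 13, 13, 14, 15, 15, 28
The 2 values of 13 occupy positions 1–2 → average rank (1+2)/2 = 1.5.
The 2 values of 15 occupy positions 4–5 → average rank (4+5)/2 = 4.5.
Batch X values → pooled ranks: 14→3, 15→4.5
Mean rank = (3 + 4.5) / 2 = 3.75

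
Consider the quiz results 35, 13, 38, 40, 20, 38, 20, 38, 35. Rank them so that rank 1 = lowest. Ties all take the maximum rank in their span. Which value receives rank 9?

40

Sorted (ascending): 13, 20, 20, 35, 35, 38, 38, 38, 40
The 2 values of 20 occupy positions 2–3 → each gets rank 3.
The 2 values of 35 occupy positions 4–5 → each gets rank 5.
The 3 values of 38 occupy positions 6–8 → each gets rank 8.
Rank 9 → value 40.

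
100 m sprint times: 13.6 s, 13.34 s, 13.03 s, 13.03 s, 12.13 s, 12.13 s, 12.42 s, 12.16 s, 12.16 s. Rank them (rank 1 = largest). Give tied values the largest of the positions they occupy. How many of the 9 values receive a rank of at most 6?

5

Sorted (descending): 13.6, 13.34, 13.03, 13.03, 12.42, 12.16, 12.16, 12.13, 12.13
The 2 values of 13.03 occupy positions 3–4 → each gets rank 4.
The 2 values of 12.16 occupy positions 6–7 → each gets rank 7.
The 2 values of 12.13 occupy positions 8–9 → each gets rank 9.
Ranks ≤ 6: {1, 2, 4, 4, 5} → 5 values.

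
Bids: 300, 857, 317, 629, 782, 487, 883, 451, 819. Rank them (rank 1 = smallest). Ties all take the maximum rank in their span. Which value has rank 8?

Sorted (ascending): 300, 317, 451, 487, 629, 782, 819, 857, 883
No ties — each value takes its position as its rank.
Rank 8 → value 857.

857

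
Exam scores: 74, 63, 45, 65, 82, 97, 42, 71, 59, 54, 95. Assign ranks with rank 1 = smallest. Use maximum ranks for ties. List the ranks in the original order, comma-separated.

8, 5, 2, 6, 9, 11, 1, 7, 4, 3, 10

Sorted (ascending): 42, 45, 54, 59, 63, 65, 71, 74, 82, 95, 97
No ties — each value takes its position as its rank.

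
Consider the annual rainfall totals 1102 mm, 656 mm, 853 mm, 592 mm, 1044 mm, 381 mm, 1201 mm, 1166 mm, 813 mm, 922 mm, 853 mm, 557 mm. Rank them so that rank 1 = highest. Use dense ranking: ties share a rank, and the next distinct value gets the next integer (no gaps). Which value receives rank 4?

Sorted (descending): 1201, 1166, 1102, 1044, 922, 853, 853, 813, 656, 592, 557, 381
The 2 values of 853 share dense rank 6.
Remaining distinct values take the next consecutive integers.
Rank 4 → value 1044.

1044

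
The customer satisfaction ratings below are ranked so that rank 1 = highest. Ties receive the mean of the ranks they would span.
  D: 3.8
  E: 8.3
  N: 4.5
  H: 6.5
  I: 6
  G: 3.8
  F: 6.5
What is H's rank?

2.5

Sorted (descending): 8.3, 6.5, 6.5, 6, 4.5, 3.8, 3.8
The 2 values of 6.5 occupy positions 2–3 → average rank (2+3)/2 = 2.5.
The 2 values of 3.8 occupy positions 6–7 → average rank (6+7)/2 = 6.5.
H has value 6.5 → rank 2.5.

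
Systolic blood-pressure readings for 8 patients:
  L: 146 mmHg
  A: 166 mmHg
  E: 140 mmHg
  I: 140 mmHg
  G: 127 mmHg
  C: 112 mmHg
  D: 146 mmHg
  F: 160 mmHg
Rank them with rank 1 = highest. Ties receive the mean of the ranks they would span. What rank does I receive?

Sorted (descending): 166, 160, 146, 146, 140, 140, 127, 112
The 2 values of 146 occupy positions 3–4 → average rank (3+4)/2 = 3.5.
The 2 values of 140 occupy positions 5–6 → average rank (5+6)/2 = 5.5.
I has value 140 mmHg → rank 5.5.

5.5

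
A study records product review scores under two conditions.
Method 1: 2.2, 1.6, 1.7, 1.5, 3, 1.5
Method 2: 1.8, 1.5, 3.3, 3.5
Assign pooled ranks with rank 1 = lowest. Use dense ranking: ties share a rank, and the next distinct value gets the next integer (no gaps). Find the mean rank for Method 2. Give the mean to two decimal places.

5.00

Sorted (ascending): 1.5, 1.5, 1.5, 1.6, 1.7, 1.8, 2.2, 3, 3.3, 3.5
The 3 values of 1.5 share dense rank 1.
Remaining distinct values take the next consecutive integers.
Method 2 values → pooled ranks: 1.8→4, 1.5→1, 3.3→7, 3.5→8
Mean rank = (4 + 1 + 7 + 8) / 4 = 5.00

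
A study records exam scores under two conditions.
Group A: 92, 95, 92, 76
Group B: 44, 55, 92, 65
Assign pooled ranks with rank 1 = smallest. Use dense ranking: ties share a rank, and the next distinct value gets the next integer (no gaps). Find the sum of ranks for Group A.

20

Sorted (ascending): 44, 55, 65, 76, 92, 92, 92, 95
The 3 values of 92 share dense rank 5.
Remaining distinct values take the next consecutive integers.
Group A values → pooled ranks: 92→5, 95→6, 92→5, 76→4
Rank sum = 5 + 6 + 5 + 4 = 20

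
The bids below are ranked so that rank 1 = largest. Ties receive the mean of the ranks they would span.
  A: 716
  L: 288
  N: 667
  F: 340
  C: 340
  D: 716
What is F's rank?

Sorted (descending): 716, 716, 667, 340, 340, 288
The 2 values of 716 occupy positions 1–2 → average rank (1+2)/2 = 1.5.
The 2 values of 340 occupy positions 4–5 → average rank (4+5)/2 = 4.5.
F has value 340 → rank 4.5.

4.5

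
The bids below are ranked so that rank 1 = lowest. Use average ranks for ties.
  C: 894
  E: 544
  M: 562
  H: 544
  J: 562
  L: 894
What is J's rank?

3.5

Sorted (ascending): 544, 544, 562, 562, 894, 894
The 2 values of 544 occupy positions 1–2 → average rank (1+2)/2 = 1.5.
The 2 values of 562 occupy positions 3–4 → average rank (3+4)/2 = 3.5.
The 2 values of 894 occupy positions 5–6 → average rank (5+6)/2 = 5.5.
J has value 562 → rank 3.5.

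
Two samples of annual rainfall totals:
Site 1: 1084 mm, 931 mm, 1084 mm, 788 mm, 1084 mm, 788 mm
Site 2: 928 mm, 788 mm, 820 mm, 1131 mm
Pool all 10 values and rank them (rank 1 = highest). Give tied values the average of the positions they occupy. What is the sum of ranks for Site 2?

23

Sorted (descending): 1131, 1084, 1084, 1084, 931, 928, 820, 788, 788, 788
The 3 values of 1084 occupy positions 2–4 → average rank 3.
The 3 values of 788 occupy positions 8–10 → average rank 9.
Site 2 values → pooled ranks: 928→6, 788→9, 820→7, 1131→1
Rank sum = 6 + 9 + 7 + 1 = 23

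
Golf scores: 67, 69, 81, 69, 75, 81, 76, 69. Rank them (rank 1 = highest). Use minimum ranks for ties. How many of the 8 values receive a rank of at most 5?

7

Sorted (descending): 81, 81, 76, 75, 69, 69, 69, 67
The 2 values of 81 occupy positions 1–2 → each gets rank 1.
The 3 values of 69 occupy positions 5–7 → each gets rank 5.
Ranks ≤ 5: {1, 1, 3, 4, 5, 5, 5} → 7 values.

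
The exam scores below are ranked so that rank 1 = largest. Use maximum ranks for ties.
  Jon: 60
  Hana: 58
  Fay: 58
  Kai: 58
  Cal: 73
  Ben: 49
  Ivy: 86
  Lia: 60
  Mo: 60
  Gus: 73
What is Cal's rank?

Sorted (descending): 86, 73, 73, 60, 60, 60, 58, 58, 58, 49
The 2 values of 73 occupy positions 2–3 → each gets rank 3.
The 3 values of 60 occupy positions 4–6 → each gets rank 6.
The 3 values of 58 occupy positions 7–9 → each gets rank 9.
Cal has value 73 → rank 3.

3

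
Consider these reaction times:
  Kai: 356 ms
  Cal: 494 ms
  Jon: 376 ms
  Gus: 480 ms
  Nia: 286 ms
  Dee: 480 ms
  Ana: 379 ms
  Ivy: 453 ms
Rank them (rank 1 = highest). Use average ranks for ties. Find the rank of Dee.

Sorted (descending): 494, 480, 480, 453, 379, 376, 356, 286
The 2 values of 480 occupy positions 2–3 → average rank (2+3)/2 = 2.5.
Dee has value 480 ms → rank 2.5.

2.5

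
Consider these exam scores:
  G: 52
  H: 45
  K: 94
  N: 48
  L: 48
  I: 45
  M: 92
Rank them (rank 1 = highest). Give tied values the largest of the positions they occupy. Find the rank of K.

1

Sorted (descending): 94, 92, 52, 48, 48, 45, 45
The 2 values of 48 occupy positions 4–5 → each gets rank 5.
The 2 values of 45 occupy positions 6–7 → each gets rank 7.
K has value 94 → rank 1.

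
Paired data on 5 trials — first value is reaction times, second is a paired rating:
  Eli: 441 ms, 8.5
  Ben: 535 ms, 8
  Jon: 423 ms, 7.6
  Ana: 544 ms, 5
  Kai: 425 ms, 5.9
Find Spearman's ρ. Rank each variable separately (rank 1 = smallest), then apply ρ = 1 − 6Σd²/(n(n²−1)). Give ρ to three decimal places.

Ranks of variable 1: 3, 4, 1, 5, 2
Ranks of variable 2: 5, 4, 3, 1, 2
d = r₁ − r₂: -2, 0, -2, 4, 0
d²: 4, 0, 4, 16, 0; Σd² = 24
ρ = 1 − 6·24/(5·24) = 1 − 144/120 = -0.200

-0.200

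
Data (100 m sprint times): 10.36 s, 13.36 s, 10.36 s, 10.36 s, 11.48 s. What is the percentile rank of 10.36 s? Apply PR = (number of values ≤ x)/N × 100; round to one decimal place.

60.0

N = 5.
Strictly below 10.36: 0. Equal to 10.36: 3.
PR = 3/5 × 100 = 60.0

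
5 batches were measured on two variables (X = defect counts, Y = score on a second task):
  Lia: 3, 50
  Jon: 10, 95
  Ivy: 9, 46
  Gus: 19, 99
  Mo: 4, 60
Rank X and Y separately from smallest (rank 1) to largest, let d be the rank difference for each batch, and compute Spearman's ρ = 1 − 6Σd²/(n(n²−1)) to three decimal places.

0.700

Ranks of variable 1: 1, 4, 3, 5, 2
Ranks of variable 2: 2, 4, 1, 5, 3
d = r₁ − r₂: -1, 0, 2, 0, -1
d²: 1, 0, 4, 0, 1; Σd² = 6
ρ = 1 − 6·6/(5·24) = 1 − 36/120 = 0.700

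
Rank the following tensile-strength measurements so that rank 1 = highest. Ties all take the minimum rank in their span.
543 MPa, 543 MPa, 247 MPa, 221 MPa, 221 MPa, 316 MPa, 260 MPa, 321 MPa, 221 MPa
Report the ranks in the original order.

Sorted (descending): 543, 543, 321, 316, 260, 247, 221, 221, 221
The 2 values of 543 occupy positions 1–2 → each gets rank 1.
The 3 values of 221 occupy positions 7–9 → each gets rank 7.

1, 1, 6, 7, 7, 4, 5, 3, 7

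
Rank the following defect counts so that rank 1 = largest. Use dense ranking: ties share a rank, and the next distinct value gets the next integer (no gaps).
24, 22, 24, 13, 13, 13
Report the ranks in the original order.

1, 2, 1, 3, 3, 3

Sorted (descending): 24, 24, 22, 13, 13, 13
The 2 values of 24 share dense rank 1.
The 3 values of 13 share dense rank 3.
Remaining distinct values take the next consecutive integers.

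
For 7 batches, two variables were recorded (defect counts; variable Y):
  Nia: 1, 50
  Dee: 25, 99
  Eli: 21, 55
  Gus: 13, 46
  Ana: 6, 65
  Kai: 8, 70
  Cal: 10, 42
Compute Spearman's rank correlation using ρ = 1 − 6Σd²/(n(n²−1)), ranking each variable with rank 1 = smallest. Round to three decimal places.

Ranks of variable 1: 1, 7, 6, 5, 2, 3, 4
Ranks of variable 2: 3, 7, 4, 2, 5, 6, 1
d = r₁ − r₂: -2, 0, 2, 3, -3, -3, 3
d²: 4, 0, 4, 9, 9, 9, 9; Σd² = 44
ρ = 1 − 6·44/(7·48) = 1 − 264/336 = 0.214

0.214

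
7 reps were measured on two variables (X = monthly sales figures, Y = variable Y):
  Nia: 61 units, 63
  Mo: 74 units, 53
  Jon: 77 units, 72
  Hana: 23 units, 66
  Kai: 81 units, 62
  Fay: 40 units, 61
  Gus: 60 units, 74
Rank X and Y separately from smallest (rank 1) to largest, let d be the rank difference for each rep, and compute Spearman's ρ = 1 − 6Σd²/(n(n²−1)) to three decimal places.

-0.143

Ranks of variable 1: 4, 5, 6, 1, 7, 2, 3
Ranks of variable 2: 4, 1, 6, 5, 3, 2, 7
d = r₁ − r₂: 0, 4, 0, -4, 4, 0, -4
d²: 0, 16, 0, 16, 16, 0, 16; Σd² = 64
ρ = 1 − 6·64/(7·48) = 1 − 384/336 = -0.143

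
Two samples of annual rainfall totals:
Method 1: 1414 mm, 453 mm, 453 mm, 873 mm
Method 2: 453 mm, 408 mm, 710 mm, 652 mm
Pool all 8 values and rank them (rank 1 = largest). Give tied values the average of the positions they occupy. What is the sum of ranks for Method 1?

15

Sorted (descending): 1414, 873, 710, 652, 453, 453, 453, 408
The 3 values of 453 occupy positions 5–7 → average rank 6.
Method 1 values → pooled ranks: 1414→1, 453→6, 453→6, 873→2
Rank sum = 1 + 6 + 6 + 2 = 15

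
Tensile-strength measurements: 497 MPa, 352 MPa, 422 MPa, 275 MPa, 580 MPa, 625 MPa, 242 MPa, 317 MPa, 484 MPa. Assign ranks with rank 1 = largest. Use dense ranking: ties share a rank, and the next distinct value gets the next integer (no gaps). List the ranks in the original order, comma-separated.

Sorted (descending): 625, 580, 497, 484, 422, 352, 317, 275, 242
No ties — each value takes its position as its rank.

3, 6, 5, 8, 2, 1, 9, 7, 4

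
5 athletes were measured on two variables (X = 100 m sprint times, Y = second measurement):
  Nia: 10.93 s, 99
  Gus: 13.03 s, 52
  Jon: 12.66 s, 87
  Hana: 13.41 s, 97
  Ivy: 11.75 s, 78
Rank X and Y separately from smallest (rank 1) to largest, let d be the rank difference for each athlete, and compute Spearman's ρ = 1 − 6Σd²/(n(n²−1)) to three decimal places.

Ranks of variable 1: 1, 4, 3, 5, 2
Ranks of variable 2: 5, 1, 3, 4, 2
d = r₁ − r₂: -4, 3, 0, 1, 0
d²: 16, 9, 0, 1, 0; Σd² = 26
ρ = 1 − 6·26/(5·24) = 1 − 156/120 = -0.300

-0.300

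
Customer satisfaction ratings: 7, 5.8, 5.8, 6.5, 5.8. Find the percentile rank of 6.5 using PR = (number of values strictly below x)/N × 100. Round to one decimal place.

N = 5.
Strictly below 6.5: 3. Equal to 6.5: 1.
PR = 3/5 × 100 = 60.0

60.0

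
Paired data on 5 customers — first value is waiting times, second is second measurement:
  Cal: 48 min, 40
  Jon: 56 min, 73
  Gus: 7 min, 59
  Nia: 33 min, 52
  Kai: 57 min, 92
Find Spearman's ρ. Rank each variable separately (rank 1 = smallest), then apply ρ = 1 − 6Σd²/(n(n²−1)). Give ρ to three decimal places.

Ranks of variable 1: 3, 4, 1, 2, 5
Ranks of variable 2: 1, 4, 3, 2, 5
d = r₁ − r₂: 2, 0, -2, 0, 0
d²: 4, 0, 4, 0, 0; Σd² = 8
ρ = 1 − 6·8/(5·24) = 1 − 48/120 = 0.600

0.600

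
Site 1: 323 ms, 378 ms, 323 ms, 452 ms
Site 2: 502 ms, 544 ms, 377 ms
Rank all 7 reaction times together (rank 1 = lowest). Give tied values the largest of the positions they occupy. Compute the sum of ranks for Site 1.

13

Sorted (ascending): 323, 323, 377, 378, 452, 502, 544
The 2 values of 323 occupy positions 1–2 → each gets rank 2.
Site 1 values → pooled ranks: 323→2, 378→4, 323→2, 452→5
Rank sum = 2 + 4 + 2 + 5 = 13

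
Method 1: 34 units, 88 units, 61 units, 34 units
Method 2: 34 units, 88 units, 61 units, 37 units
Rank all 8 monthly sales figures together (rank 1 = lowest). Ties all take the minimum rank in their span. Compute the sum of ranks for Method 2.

17

Sorted (ascending): 34, 34, 34, 37, 61, 61, 88, 88
The 3 values of 34 occupy positions 1–3 → each gets rank 1.
The 2 values of 61 occupy positions 5–6 → each gets rank 5.
The 2 values of 88 occupy positions 7–8 → each gets rank 7.
Method 2 values → pooled ranks: 34→1, 88→7, 61→5, 37→4
Rank sum = 1 + 7 + 5 + 4 = 17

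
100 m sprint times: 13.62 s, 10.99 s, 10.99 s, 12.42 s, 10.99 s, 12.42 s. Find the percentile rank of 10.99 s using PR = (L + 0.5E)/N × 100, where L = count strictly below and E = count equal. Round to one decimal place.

25.0

N = 6.
Strictly below 10.99: 0. Equal to 10.99: 3.
PR = (0 + 0.5·3)/6 × 100 = 25.0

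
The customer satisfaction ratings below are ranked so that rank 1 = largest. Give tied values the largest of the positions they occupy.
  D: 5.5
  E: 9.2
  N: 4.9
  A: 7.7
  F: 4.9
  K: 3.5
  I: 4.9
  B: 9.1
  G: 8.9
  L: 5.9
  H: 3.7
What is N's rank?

Sorted (descending): 9.2, 9.1, 8.9, 7.7, 5.9, 5.5, 4.9, 4.9, 4.9, 3.7, 3.5
The 3 values of 4.9 occupy positions 7–9 → each gets rank 9.
N has value 4.9 → rank 9.

9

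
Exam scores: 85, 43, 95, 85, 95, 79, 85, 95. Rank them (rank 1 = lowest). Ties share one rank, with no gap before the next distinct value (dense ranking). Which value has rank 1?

Sorted (ascending): 43, 79, 85, 85, 85, 95, 95, 95
The 3 values of 85 share dense rank 3.
The 3 values of 95 share dense rank 4.
Remaining distinct values take the next consecutive integers.
Rank 1 → value 43.

43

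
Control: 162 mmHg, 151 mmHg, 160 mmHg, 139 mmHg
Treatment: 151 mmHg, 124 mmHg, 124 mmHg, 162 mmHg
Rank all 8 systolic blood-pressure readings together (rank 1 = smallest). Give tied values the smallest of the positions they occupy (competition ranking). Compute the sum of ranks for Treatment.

13

Sorted (ascending): 124, 124, 139, 151, 151, 160, 162, 162
The 2 values of 124 occupy positions 1–2 → each gets rank 1.
The 2 values of 151 occupy positions 4–5 → each gets rank 4.
The 2 values of 162 occupy positions 7–8 → each gets rank 7.
Treatment values → pooled ranks: 151→4, 124→1, 124→1, 162→7
Rank sum = 4 + 1 + 1 + 7 = 13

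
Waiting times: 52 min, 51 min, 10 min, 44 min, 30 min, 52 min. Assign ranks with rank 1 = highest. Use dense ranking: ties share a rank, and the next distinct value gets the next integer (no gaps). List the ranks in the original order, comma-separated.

1, 2, 5, 3, 4, 1

Sorted (descending): 52, 52, 51, 44, 30, 10
The 2 values of 52 share dense rank 1.
Remaining distinct values take the next consecutive integers.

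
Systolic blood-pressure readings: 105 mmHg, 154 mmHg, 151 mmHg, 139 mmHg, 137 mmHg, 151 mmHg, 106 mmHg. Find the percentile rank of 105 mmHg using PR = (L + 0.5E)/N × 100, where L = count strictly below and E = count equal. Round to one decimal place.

N = 7.
Strictly below 105: 0. Equal to 105: 1.
PR = (0 + 0.5·1)/7 × 100 = 7.1

7.1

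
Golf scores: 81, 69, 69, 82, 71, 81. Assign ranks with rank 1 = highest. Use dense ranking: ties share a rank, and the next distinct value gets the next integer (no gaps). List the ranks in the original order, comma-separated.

Sorted (descending): 82, 81, 81, 71, 69, 69
The 2 values of 81 share dense rank 2.
The 2 values of 69 share dense rank 4.
Remaining distinct values take the next consecutive integers.

2, 4, 4, 1, 3, 2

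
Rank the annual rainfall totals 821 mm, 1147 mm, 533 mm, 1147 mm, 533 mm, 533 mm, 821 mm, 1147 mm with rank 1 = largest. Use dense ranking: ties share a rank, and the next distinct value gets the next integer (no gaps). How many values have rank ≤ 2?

Sorted (descending): 1147, 1147, 1147, 821, 821, 533, 533, 533
The 3 values of 1147 share dense rank 1.
The 2 values of 821 share dense rank 2.
The 3 values of 533 share dense rank 3.
Ranks ≤ 2: {1, 1, 1, 2, 2} → 5 values.

5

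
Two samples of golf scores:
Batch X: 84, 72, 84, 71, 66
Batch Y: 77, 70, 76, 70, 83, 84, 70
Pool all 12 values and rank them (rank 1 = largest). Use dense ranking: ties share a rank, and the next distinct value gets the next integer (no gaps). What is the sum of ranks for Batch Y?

31

Sorted (descending): 84, 84, 84, 83, 77, 76, 72, 71, 70, 70, 70, 66
The 3 values of 84 share dense rank 1.
The 3 values of 70 share dense rank 7.
Remaining distinct values take the next consecutive integers.
Batch Y values → pooled ranks: 77→3, 70→7, 76→4, 70→7, 83→2, 84→1, 70→7
Rank sum = 3 + 7 + 4 + 7 + 2 + 1 + 7 = 31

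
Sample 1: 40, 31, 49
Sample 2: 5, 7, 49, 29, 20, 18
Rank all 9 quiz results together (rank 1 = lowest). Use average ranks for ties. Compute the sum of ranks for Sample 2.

23.5

Sorted (ascending): 5, 7, 18, 20, 29, 31, 40, 49, 49
The 2 values of 49 occupy positions 8–9 → average rank (8+9)/2 = 8.5.
Sample 2 values → pooled ranks: 5→1, 7→2, 49→8.5, 29→5, 20→4, 18→3
Rank sum = 1 + 2 + 8.5 + 5 + 4 + 3 = 23.5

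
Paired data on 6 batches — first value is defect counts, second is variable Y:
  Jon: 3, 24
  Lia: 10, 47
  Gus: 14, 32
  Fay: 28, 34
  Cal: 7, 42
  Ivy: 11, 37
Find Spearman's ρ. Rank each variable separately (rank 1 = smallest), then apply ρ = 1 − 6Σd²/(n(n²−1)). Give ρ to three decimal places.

Ranks of variable 1: 1, 3, 5, 6, 2, 4
Ranks of variable 2: 1, 6, 2, 3, 5, 4
d = r₁ − r₂: 0, -3, 3, 3, -3, 0
d²: 0, 9, 9, 9, 9, 0; Σd² = 36
ρ = 1 − 6·36/(6·35) = 1 − 216/210 = -0.029

-0.029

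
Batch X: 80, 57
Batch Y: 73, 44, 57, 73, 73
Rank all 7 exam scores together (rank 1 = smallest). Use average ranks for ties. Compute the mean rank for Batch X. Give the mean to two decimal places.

Sorted (ascending): 44, 57, 57, 73, 73, 73, 80
The 2 values of 57 occupy positions 2–3 → average rank (2+3)/2 = 2.5.
The 3 values of 73 occupy positions 4–6 → average rank 5.
Batch X values → pooled ranks: 80→7, 57→2.5
Mean rank = (7 + 2.5) / 2 = 4.75

4.75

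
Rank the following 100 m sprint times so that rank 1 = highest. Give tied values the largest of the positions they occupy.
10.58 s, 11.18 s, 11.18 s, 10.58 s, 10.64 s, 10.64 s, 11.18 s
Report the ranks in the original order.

Sorted (descending): 11.18, 11.18, 11.18, 10.64, 10.64, 10.58, 10.58
The 3 values of 11.18 occupy positions 1–3 → each gets rank 3.
The 2 values of 10.64 occupy positions 4–5 → each gets rank 5.
The 2 values of 10.58 occupy positions 6–7 → each gets rank 7.

7, 3, 3, 7, 5, 5, 3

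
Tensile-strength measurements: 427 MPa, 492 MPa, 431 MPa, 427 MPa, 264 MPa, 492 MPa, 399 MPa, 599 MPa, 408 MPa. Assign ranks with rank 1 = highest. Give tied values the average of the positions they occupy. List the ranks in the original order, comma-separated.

Sorted (descending): 599, 492, 492, 431, 427, 427, 408, 399, 264
The 2 values of 492 occupy positions 2–3 → average rank (2+3)/2 = 2.5.
The 2 values of 427 occupy positions 5–6 → average rank (5+6)/2 = 5.5.

5.5, 2.5, 4, 5.5, 9, 2.5, 8, 1, 7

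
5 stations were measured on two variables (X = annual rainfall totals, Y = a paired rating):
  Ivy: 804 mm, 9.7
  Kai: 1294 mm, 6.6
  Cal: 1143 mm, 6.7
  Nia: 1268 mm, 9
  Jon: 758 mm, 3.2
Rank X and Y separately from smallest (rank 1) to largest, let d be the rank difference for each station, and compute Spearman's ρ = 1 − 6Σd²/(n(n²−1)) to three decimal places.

0.100

Ranks of variable 1: 2, 5, 3, 4, 1
Ranks of variable 2: 5, 2, 3, 4, 1
d = r₁ − r₂: -3, 3, 0, 0, 0
d²: 9, 9, 0, 0, 0; Σd² = 18
ρ = 1 − 6·18/(5·24) = 1 − 108/120 = 0.100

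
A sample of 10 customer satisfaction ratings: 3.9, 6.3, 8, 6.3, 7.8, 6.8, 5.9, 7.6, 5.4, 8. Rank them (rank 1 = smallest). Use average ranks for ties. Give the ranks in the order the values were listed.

Sorted (ascending): 3.9, 5.4, 5.9, 6.3, 6.3, 6.8, 7.6, 7.8, 8, 8
The 2 values of 6.3 occupy positions 4–5 → average rank (4+5)/2 = 4.5.
The 2 values of 8 occupy positions 9–10 → average rank (9+10)/2 = 9.5.

1, 4.5, 9.5, 4.5, 8, 6, 3, 7, 2, 9.5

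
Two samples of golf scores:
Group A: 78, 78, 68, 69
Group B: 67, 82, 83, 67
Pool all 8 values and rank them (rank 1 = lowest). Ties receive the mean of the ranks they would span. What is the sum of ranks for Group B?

Sorted (ascending): 67, 67, 68, 69, 78, 78, 82, 83
The 2 values of 67 occupy positions 1–2 → average rank (1+2)/2 = 1.5.
The 2 values of 78 occupy positions 5–6 → average rank (5+6)/2 = 5.5.
Group B values → pooled ranks: 67→1.5, 82→7, 83→8, 67→1.5
Rank sum = 1.5 + 7 + 8 + 1.5 = 18

18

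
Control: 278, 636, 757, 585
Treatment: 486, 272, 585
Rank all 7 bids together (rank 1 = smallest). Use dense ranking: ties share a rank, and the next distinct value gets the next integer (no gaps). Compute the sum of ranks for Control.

Sorted (ascending): 272, 278, 486, 585, 585, 636, 757
The 2 values of 585 share dense rank 4.
Remaining distinct values take the next consecutive integers.
Control values → pooled ranks: 278→2, 636→5, 757→6, 585→4
Rank sum = 2 + 5 + 6 + 4 = 17

17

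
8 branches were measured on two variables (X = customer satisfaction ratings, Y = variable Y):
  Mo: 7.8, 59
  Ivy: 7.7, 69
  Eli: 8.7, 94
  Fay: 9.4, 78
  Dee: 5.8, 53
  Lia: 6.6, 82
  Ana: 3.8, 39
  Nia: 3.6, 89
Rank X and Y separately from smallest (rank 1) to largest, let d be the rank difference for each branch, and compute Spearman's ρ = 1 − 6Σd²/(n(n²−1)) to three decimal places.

0.262

Ranks of variable 1: 6, 5, 7, 8, 3, 4, 2, 1
Ranks of variable 2: 3, 4, 8, 5, 2, 6, 1, 7
d = r₁ − r₂: 3, 1, -1, 3, 1, -2, 1, -6
d²: 9, 1, 1, 9, 1, 4, 1, 36; Σd² = 62
ρ = 1 − 6·62/(8·63) = 1 − 372/504 = 0.262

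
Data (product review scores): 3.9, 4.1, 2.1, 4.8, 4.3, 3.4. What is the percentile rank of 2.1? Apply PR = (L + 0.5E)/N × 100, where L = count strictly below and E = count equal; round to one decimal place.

N = 6.
Strictly below 2.1: 0. Equal to 2.1: 1.
PR = (0 + 0.5·1)/6 × 100 = 8.3

8.3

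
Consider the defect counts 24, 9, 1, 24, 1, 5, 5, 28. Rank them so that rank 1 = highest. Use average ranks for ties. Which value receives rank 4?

9

Sorted (descending): 28, 24, 24, 9, 5, 5, 1, 1
The 2 values of 24 occupy positions 2–3 → average rank (2+3)/2 = 2.5.
The 2 values of 5 occupy positions 5–6 → average rank (5+6)/2 = 5.5.
The 2 values of 1 occupy positions 7–8 → average rank (7+8)/2 = 7.5.
Rank 4 → value 9.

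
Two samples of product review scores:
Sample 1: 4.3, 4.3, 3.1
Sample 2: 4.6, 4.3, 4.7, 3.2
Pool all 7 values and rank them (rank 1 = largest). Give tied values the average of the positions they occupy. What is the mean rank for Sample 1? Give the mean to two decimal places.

5.00

Sorted (descending): 4.7, 4.6, 4.3, 4.3, 4.3, 3.2, 3.1
The 3 values of 4.3 occupy positions 3–5 → average rank 4.
Sample 1 values → pooled ranks: 4.3→4, 4.3→4, 3.1→7
Mean rank = (4 + 4 + 7) / 3 = 5.00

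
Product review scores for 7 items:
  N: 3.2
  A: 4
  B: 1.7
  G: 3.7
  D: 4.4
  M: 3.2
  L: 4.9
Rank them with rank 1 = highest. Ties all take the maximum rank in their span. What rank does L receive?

1

Sorted (descending): 4.9, 4.4, 4, 3.7, 3.2, 3.2, 1.7
The 2 values of 3.2 occupy positions 5–6 → each gets rank 6.
L has value 4.9 → rank 1.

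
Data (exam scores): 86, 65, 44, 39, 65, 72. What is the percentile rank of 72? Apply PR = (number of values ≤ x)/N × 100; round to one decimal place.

83.3

N = 6.
Strictly below 72: 4. Equal to 72: 1.
PR = 5/6 × 100 = 83.3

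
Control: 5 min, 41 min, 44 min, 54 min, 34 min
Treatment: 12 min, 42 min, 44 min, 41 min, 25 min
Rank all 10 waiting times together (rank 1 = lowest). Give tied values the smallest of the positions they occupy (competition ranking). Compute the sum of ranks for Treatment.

25

Sorted (ascending): 5, 12, 25, 34, 41, 41, 42, 44, 44, 54
The 2 values of 41 occupy positions 5–6 → each gets rank 5.
The 2 values of 44 occupy positions 8–9 → each gets rank 8.
Treatment values → pooled ranks: 12→2, 42→7, 44→8, 41→5, 25→3
Rank sum = 2 + 7 + 8 + 5 + 3 = 25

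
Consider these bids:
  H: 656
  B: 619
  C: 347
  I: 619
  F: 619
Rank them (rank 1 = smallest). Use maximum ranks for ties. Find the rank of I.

Sorted (ascending): 347, 619, 619, 619, 656
The 3 values of 619 occupy positions 2–4 → each gets rank 4.
I has value 619 → rank 4.

4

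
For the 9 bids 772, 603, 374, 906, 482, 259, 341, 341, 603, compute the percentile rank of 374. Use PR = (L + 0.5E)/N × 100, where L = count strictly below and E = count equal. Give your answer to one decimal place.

38.9

N = 9.
Strictly below 374: 3. Equal to 374: 1.
PR = (3 + 0.5·1)/9 × 100 = 38.9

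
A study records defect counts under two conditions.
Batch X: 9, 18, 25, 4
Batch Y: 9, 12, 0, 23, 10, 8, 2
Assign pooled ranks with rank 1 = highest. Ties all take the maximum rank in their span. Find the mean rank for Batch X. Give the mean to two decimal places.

5.00

Sorted (descending): 25, 23, 18, 12, 10, 9, 9, 8, 4, 2, 0
The 2 values of 9 occupy positions 6–7 → each gets rank 7.
Batch X values → pooled ranks: 9→7, 18→3, 25→1, 4→9
Mean rank = (7 + 3 + 1 + 9) / 4 = 5.00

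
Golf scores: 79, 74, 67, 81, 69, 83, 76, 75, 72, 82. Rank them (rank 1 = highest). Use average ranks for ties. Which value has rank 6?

Sorted (descending): 83, 82, 81, 79, 76, 75, 74, 72, 69, 67
No ties — each value takes its position as its rank.
Rank 6 → value 75.

75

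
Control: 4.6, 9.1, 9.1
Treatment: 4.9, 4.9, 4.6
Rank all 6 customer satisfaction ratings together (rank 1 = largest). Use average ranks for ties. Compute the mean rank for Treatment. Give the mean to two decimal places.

4.17

Sorted (descending): 9.1, 9.1, 4.9, 4.9, 4.6, 4.6
The 2 values of 9.1 occupy positions 1–2 → average rank (1+2)/2 = 1.5.
The 2 values of 4.9 occupy positions 3–4 → average rank (3+4)/2 = 3.5.
The 2 values of 4.6 occupy positions 5–6 → average rank (5+6)/2 = 5.5.
Treatment values → pooled ranks: 4.9→3.5, 4.9→3.5, 4.6→5.5
Mean rank = (3.5 + 3.5 + 5.5) / 3 = 4.17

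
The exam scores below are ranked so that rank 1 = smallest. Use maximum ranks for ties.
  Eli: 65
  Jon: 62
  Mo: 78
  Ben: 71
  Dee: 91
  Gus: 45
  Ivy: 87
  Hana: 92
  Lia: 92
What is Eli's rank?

3

Sorted (ascending): 45, 62, 65, 71, 78, 87, 91, 92, 92
The 2 values of 92 occupy positions 8–9 → each gets rank 9.
Eli has value 65 → rank 3.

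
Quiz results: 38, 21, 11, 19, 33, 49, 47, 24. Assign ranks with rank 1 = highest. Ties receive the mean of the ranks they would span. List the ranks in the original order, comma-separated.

Sorted (descending): 49, 47, 38, 33, 24, 21, 19, 11
No ties — each value takes its position as its rank.

3, 6, 8, 7, 4, 1, 2, 5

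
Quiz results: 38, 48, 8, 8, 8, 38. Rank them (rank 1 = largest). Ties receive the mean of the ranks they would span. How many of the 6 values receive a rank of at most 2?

Sorted (descending): 48, 38, 38, 8, 8, 8
The 2 values of 38 occupy positions 2–3 → average rank (2+3)/2 = 2.5.
The 3 values of 8 occupy positions 4–6 → average rank 5.
Ranks ≤ 2: {1} → 1 value.

1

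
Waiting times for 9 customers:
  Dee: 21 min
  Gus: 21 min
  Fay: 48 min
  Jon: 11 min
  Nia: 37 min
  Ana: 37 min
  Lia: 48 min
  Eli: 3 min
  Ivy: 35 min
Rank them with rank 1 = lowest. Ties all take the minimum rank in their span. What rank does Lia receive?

Sorted (ascending): 3, 11, 21, 21, 35, 37, 37, 48, 48
The 2 values of 21 occupy positions 3–4 → each gets rank 3.
The 2 values of 37 occupy positions 6–7 → each gets rank 6.
The 2 values of 48 occupy positions 8–9 → each gets rank 8.
Lia has value 48 min → rank 8.

8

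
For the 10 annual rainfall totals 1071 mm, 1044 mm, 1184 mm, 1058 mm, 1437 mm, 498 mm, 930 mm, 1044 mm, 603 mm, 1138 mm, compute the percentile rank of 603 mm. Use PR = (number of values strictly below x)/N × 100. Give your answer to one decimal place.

N = 10.
Strictly below 603: 1. Equal to 603: 1.
PR = 1/10 × 100 = 10.0

10.0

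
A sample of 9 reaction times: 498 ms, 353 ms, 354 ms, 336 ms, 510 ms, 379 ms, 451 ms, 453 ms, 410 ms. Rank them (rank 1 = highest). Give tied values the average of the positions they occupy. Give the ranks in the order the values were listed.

2, 8, 7, 9, 1, 6, 4, 3, 5

Sorted (descending): 510, 498, 453, 451, 410, 379, 354, 353, 336
No ties — each value takes its position as its rank.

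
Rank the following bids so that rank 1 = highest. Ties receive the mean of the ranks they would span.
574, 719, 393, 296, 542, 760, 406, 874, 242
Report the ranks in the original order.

Sorted (descending): 874, 760, 719, 574, 542, 406, 393, 296, 242
No ties — each value takes its position as its rank.

4, 3, 7, 8, 5, 2, 6, 1, 9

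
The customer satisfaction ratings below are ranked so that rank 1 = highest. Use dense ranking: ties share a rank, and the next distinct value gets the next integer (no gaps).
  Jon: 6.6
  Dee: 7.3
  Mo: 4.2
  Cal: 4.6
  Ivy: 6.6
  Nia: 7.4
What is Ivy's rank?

3

Sorted (descending): 7.4, 7.3, 6.6, 6.6, 4.6, 4.2
The 2 values of 6.6 share dense rank 3.
Remaining distinct values take the next consecutive integers.
Ivy has value 6.6 → rank 3.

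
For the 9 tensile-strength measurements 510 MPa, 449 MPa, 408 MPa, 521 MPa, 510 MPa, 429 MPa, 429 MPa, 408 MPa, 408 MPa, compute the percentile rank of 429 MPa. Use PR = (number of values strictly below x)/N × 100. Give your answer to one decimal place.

N = 9.
Strictly below 429: 3. Equal to 429: 2.
PR = 3/9 × 100 = 33.3

33.3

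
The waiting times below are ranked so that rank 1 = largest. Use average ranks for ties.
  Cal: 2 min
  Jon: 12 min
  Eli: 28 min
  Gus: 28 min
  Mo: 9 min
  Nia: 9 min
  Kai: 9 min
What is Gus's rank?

Sorted (descending): 28, 28, 12, 9, 9, 9, 2
The 2 values of 28 occupy positions 1–2 → average rank (1+2)/2 = 1.5.
The 3 values of 9 occupy positions 4–6 → average rank 5.
Gus has value 28 min → rank 1.5.

1.5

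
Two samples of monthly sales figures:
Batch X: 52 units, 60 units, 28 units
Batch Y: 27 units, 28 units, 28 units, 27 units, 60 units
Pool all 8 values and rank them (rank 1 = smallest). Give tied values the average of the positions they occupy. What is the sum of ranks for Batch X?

Sorted (ascending): 27, 27, 28, 28, 28, 52, 60, 60
The 2 values of 27 occupy positions 1–2 → average rank (1+2)/2 = 1.5.
The 3 values of 28 occupy positions 3–5 → average rank 4.
The 2 values of 60 occupy positions 7–8 → average rank (7+8)/2 = 7.5.
Batch X values → pooled ranks: 52→6, 60→7.5, 28→4
Rank sum = 6 + 7.5 + 4 = 17.5

17.5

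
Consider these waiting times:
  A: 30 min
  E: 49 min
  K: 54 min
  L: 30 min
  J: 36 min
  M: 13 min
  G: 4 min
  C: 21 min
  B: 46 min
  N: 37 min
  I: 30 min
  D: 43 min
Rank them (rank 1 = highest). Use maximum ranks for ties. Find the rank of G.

12

Sorted (descending): 54, 49, 46, 43, 37, 36, 30, 30, 30, 21, 13, 4
The 3 values of 30 occupy positions 7–9 → each gets rank 9.
G has value 4 min → rank 12.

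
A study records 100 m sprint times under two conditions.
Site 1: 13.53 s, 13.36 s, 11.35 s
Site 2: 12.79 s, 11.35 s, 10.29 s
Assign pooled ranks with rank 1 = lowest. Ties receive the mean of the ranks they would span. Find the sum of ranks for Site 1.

13.5

Sorted (ascending): 10.29, 11.35, 11.35, 12.79, 13.36, 13.53
The 2 values of 11.35 occupy positions 2–3 → average rank (2+3)/2 = 2.5.
Site 1 values → pooled ranks: 13.53→6, 13.36→5, 11.35→2.5
Rank sum = 6 + 5 + 2.5 = 13.5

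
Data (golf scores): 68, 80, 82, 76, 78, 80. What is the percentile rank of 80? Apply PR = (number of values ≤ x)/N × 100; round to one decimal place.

83.3

N = 6.
Strictly below 80: 3. Equal to 80: 2.
PR = 5/6 × 100 = 83.3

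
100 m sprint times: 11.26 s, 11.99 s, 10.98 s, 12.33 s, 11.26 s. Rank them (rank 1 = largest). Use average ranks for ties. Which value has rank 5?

Sorted (descending): 12.33, 11.99, 11.26, 11.26, 10.98
The 2 values of 11.26 occupy positions 3–4 → average rank (3+4)/2 = 3.5.
Rank 5 → value 10.98.

10.98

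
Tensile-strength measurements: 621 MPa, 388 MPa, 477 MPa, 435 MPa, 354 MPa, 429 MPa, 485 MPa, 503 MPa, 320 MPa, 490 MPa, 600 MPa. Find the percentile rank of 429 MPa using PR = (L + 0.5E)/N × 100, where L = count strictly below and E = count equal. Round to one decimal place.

N = 11.
Strictly below 429: 3. Equal to 429: 1.
PR = (3 + 0.5·1)/11 × 100 = 31.8

31.8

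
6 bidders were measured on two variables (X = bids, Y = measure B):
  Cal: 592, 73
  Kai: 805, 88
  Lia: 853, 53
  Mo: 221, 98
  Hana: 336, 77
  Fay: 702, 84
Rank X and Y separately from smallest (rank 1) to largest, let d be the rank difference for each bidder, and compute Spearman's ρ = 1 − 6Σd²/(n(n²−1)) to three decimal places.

-0.486

Ranks of variable 1: 3, 5, 6, 1, 2, 4
Ranks of variable 2: 2, 5, 1, 6, 3, 4
d = r₁ − r₂: 1, 0, 5, -5, -1, 0
d²: 1, 0, 25, 25, 1, 0; Σd² = 52
ρ = 1 − 6·52/(6·35) = 1 − 312/210 = -0.486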